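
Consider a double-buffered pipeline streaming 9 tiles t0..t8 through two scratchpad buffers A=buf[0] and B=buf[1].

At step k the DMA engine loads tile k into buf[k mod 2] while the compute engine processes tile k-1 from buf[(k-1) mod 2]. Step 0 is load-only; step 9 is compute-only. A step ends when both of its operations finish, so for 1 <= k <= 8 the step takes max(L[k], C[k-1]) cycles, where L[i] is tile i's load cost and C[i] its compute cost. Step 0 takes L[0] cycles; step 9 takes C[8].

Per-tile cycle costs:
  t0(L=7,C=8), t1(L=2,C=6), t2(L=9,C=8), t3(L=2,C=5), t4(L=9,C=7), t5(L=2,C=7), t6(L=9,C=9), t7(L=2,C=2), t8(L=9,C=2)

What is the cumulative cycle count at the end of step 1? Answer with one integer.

  0. 7=7c; end=7; A:t0 B:-
  1. max(2,8)=8c; end=15; A:t0 B:t1
  2. max(9,6)=9c; end=24; A:t2 B:t1
  3. max(2,8)=8c; end=32; A:t2 B:t3
  4. max(9,5)=9c; end=41; A:t4 B:t3
  5. max(2,7)=7c; end=48; A:t4 B:t5
  6. max(9,7)=9c; end=57; A:t6 B:t5
  7. max(2,9)=9c; end=66; A:t6 B:t7
  8. max(9,2)=9c; end=75; A:t8 B:t7
  9. 2=2c; end=77; A:t8 B:t7

end_cycle[1] = 15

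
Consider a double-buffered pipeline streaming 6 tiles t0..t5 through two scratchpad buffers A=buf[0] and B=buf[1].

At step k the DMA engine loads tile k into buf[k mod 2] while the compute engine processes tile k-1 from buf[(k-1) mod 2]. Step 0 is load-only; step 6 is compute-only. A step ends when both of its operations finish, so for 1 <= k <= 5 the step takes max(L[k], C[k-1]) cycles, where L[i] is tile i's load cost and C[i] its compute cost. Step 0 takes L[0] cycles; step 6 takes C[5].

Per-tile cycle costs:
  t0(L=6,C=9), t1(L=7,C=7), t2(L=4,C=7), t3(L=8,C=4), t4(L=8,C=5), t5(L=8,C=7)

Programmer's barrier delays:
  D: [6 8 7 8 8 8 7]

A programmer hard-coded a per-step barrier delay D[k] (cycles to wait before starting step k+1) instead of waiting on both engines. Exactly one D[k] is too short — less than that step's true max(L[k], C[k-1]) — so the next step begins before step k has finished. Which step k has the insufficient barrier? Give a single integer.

hazard at step 1

k=0 barrier L[0]=6→6c, D[0]=6 ok
k=1 barrier max(L[1]=7,C[0]=9)→9c, D[1]=8 SHORT
k=2 barrier max(L[2]=4,C[1]=7)→7c, D[2]=7 ok
k=3 barrier max(L[3]=8,C[2]=7)→8c, D[3]=8 ok
k=4 barrier max(L[4]=8,C[3]=4)→8c, D[4]=8 ok
k=5 barrier max(L[5]=8,C[4]=5)→8c, D[5]=8 ok
k=6 barrier C[5]=7→7c, D[6]=7 ok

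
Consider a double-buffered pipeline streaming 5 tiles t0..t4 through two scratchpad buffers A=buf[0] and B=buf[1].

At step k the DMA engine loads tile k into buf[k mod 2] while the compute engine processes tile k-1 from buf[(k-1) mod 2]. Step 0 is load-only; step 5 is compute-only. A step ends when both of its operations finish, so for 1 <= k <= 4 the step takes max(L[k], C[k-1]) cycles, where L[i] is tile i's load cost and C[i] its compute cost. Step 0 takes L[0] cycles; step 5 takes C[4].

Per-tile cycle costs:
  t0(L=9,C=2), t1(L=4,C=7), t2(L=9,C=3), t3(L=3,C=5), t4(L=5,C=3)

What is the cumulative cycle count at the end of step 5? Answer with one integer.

end_cycle[5] = 33

[0] DMA t0→A (9c) ∥ CU idle ⇒ 9c, clock 9
[1] DMA t1→B (4c) ∥ CU A:t0 (2c) ⇒ 4c, clock 13
[2] DMA t2→A (9c) ∥ CU B:t1 (7c) ⇒ 9c, clock 22
[3] DMA t3→B (3c) ∥ CU A:t2 (3c) ⇒ 3c, clock 25
[4] DMA t4→A (5c) ∥ CU B:t3 (5c) ⇒ 5c, clock 30
[5] DMA idle ∥ CU A:t4 (3c) ⇒ 3c, clock 33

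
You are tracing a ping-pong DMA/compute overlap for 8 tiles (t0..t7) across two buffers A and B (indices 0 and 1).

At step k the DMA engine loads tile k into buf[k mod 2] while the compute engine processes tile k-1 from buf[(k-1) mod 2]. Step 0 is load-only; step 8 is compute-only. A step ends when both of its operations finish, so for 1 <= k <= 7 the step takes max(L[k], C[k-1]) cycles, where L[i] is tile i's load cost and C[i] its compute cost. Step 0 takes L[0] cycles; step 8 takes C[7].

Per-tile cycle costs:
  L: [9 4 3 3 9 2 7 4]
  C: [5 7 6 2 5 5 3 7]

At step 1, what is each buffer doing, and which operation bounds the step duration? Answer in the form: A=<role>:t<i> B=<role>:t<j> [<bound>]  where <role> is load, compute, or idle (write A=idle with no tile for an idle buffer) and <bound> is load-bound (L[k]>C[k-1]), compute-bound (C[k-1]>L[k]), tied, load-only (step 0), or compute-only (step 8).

k=0 load=t0/9c comp=- wait=9 total=9
k=1 load=t1/4c comp=t0/5c wait=5 total=14
k=2 load=t2/3c comp=t1/7c wait=7 total=21
k=3 load=t3/3c comp=t2/6c wait=6 total=27
k=4 load=t4/9c comp=t3/2c wait=9 total=36
k=5 load=t5/2c comp=t4/5c wait=5 total=41
k=6 load=t6/7c comp=t5/5c wait=7 total=48
k=7 load=t7/4c comp=t6/3c wait=4 total=52
k=8 load=- comp=t7/7c wait=7 total=59

step 1: A=compute:t0 B=load:t1 [compute-bound]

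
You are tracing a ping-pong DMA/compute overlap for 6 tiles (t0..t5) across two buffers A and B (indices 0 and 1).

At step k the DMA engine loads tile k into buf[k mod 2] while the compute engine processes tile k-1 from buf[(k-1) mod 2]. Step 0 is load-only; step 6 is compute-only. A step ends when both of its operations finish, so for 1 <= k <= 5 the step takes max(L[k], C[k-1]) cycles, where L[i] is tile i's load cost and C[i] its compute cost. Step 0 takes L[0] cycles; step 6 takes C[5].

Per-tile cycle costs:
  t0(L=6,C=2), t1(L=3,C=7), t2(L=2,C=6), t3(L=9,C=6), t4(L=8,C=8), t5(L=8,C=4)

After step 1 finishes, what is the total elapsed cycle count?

end_cycle[1] = 9

  0. 6=6c; end=6; A:t0 B:-
  1. max(3,2)=3c; end=9; A:t0 B:t1
  2. max(2,7)=7c; end=16; A:t2 B:t1
  3. max(9,6)=9c; end=25; A:t2 B:t3
  4. max(8,6)=8c; end=33; A:t4 B:t3
  5. max(8,8)=8c; end=41; A:t4 B:t5
  6. 4=4c; end=45; A:t4 B:t5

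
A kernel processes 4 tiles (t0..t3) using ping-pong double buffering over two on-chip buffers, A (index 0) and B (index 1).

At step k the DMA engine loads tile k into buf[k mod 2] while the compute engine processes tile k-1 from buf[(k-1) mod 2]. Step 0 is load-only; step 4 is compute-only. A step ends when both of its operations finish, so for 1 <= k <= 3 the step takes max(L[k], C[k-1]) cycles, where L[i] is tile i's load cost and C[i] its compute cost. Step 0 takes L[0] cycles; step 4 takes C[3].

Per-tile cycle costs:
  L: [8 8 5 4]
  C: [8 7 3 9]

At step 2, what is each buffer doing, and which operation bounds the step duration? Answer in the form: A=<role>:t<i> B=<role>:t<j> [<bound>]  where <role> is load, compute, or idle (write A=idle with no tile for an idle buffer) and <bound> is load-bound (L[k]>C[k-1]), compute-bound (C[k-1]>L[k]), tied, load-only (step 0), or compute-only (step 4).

[0] DMA t0→A (8c) ∥ CU idle ⇒ 8c, clock 8
[1] DMA t1→B (8c) ∥ CU A:t0 (8c) ⇒ 8c, clock 16
[2] DMA t2→A (5c) ∥ CU B:t1 (7c) ⇒ 7c, clock 23
[3] DMA t3→B (4c) ∥ CU A:t2 (3c) ⇒ 4c, clock 27
[4] DMA idle ∥ CU B:t3 (9c) ⇒ 9c, clock 36

step 2: A=load:t2 B=compute:t1 [compute-bound]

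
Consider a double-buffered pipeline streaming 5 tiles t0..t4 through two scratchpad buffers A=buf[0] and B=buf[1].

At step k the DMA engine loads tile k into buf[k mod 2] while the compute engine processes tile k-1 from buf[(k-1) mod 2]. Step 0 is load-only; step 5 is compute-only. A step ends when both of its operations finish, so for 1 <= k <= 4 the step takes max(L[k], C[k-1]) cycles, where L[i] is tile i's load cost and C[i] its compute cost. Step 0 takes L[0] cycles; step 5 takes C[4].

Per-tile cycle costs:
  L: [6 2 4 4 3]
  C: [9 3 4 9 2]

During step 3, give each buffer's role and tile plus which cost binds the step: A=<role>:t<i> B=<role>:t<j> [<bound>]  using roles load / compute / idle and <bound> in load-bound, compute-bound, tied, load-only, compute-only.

  0. 6=6c; end=6; A:t0 B:-
  1. max(2,9)=9c; end=15; A:t0 B:t1
  2. max(4,3)=4c; end=19; A:t2 B:t1
  3. max(4,4)=4c; end=23; A:t2 B:t3
  4. max(3,9)=9c; end=32; A:t4 B:t3
  5. 2=2c; end=34; A:t4 B:t3

step 3: A=compute:t2 B=load:t3 [tied]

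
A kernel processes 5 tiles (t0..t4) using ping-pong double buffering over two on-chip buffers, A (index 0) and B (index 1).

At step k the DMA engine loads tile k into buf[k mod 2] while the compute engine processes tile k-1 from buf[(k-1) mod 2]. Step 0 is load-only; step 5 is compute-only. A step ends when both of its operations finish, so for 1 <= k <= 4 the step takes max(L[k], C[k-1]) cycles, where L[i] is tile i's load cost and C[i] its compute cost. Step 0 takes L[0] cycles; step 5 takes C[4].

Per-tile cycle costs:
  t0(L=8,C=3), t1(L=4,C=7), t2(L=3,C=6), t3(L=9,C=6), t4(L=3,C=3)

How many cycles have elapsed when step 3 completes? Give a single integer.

k=0 load=t0/8c comp=- wait=8 total=8
k=1 load=t1/4c comp=t0/3c wait=4 total=12
k=2 load=t2/3c comp=t1/7c wait=7 total=19
k=3 load=t3/9c comp=t2/6c wait=9 total=28
k=4 load=t4/3c comp=t3/6c wait=6 total=34
k=5 load=- comp=t4/3c wait=3 total=37

end_cycle[3] = 28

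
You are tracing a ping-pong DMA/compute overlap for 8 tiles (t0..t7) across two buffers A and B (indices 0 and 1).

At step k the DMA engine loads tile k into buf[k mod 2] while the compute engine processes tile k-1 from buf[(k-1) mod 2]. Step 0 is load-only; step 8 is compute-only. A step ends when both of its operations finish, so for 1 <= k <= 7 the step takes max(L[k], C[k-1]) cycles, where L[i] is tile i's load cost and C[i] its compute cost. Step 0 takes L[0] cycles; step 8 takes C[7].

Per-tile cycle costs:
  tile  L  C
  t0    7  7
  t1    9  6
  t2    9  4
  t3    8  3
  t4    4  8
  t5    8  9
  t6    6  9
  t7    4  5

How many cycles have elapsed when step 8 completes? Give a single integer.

k=0 load=t0/7c comp=- wait=7 total=7
k=1 load=t1/9c comp=t0/7c wait=9 total=16
k=2 load=t2/9c comp=t1/6c wait=9 total=25
k=3 load=t3/8c comp=t2/4c wait=8 total=33
k=4 load=t4/4c comp=t3/3c wait=4 total=37
k=5 load=t5/8c comp=t4/8c wait=8 total=45
k=6 load=t6/6c comp=t5/9c wait=9 total=54
k=7 load=t7/4c comp=t6/9c wait=9 total=63
k=8 load=- comp=t7/5c wait=5 total=68

end_cycle[8] = 68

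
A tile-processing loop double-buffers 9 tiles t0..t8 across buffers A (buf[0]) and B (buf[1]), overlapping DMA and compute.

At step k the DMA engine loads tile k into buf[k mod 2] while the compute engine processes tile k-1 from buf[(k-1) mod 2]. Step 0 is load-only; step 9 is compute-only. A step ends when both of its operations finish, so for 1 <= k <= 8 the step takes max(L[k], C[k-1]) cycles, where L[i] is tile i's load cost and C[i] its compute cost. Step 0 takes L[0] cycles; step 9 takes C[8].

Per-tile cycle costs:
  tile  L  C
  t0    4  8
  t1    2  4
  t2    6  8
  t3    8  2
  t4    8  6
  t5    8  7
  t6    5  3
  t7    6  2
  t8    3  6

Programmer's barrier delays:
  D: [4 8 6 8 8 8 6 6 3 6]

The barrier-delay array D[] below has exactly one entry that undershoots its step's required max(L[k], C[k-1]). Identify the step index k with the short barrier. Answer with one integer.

step 0: need L[0]=4 = 4; D[0]=4 ok
step 1: need max(L[1]=2,C[0]=8) = 8; D[1]=8 ok
step 2: need max(L[2]=6,C[1]=4) = 6; D[2]=6 ok
step 3: need max(L[3]=8,C[2]=8) = 8; D[3]=8 ok
step 4: need max(L[4]=8,C[3]=2) = 8; D[4]=8 ok
step 5: need max(L[5]=8,C[4]=6) = 8; D[5]=8 ok
step 6: need max(L[6]=5,C[5]=7) = 7; D[6]=6 SHORT
step 7: need max(L[7]=6,C[6]=3) = 6; D[7]=6 ok
step 8: need max(L[8]=3,C[7]=2) = 3; D[8]=3 ok
step 9: need C[8]=6 = 6; D[9]=6 ok

hazard at step 6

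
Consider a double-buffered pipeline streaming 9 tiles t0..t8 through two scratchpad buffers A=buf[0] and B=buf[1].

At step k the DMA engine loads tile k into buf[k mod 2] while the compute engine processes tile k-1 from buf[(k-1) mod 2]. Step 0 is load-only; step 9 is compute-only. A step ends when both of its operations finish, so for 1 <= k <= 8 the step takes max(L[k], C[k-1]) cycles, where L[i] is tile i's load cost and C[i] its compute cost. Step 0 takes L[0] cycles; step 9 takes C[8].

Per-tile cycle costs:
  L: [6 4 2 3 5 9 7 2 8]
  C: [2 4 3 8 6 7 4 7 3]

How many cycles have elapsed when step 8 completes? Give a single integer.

  0. 6=6c; end=6; A:t0 B:-
  1. max(4,2)=4c; end=10; A:t0 B:t1
  2. max(2,4)=4c; end=14; A:t2 B:t1
  3. max(3,3)=3c; end=17; A:t2 B:t3
  4. max(5,8)=8c; end=25; A:t4 B:t3
  5. max(9,6)=9c; end=34; A:t4 B:t5
  6. max(7,7)=7c; end=41; A:t6 B:t5
  7. max(2,4)=4c; end=45; A:t6 B:t7
  8. max(8,7)=8c; end=53; A:t8 B:t7
  9. 3=3c; end=56; A:t8 B:t7

end_cycle[8] = 53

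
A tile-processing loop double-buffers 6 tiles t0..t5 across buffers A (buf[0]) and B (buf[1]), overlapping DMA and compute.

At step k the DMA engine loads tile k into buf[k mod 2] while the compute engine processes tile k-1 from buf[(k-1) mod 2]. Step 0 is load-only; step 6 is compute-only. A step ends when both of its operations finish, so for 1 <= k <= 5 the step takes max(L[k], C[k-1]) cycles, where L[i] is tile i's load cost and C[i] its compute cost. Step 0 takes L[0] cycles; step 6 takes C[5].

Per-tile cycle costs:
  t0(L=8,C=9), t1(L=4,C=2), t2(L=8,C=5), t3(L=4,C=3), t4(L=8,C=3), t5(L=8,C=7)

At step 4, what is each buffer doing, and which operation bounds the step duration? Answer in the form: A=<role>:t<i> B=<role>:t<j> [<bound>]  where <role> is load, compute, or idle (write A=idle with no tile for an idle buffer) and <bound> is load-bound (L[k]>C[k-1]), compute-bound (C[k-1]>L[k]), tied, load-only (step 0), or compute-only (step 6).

step 0: L[0]=8 → dur=8, Σ=8 | A=load:t0 B=idle [load-only]
step 1: L[1]=4 C[0]=9 → dur=9, Σ=17 | A=compute:t0 B=load:t1 [compute-bound]
step 2: L[2]=8 C[1]=2 → dur=8, Σ=25 | A=load:t2 B=compute:t1 [load-bound]
step 3: L[3]=4 C[2]=5 → dur=5, Σ=30 | A=compute:t2 B=load:t3 [compute-bound]
step 4: L[4]=8 C[3]=3 → dur=8, Σ=38 | A=load:t4 B=compute:t3 [load-bound]
step 5: L[5]=8 C[4]=3 → dur=8, Σ=46 | A=compute:t4 B=load:t5 [load-bound]
step 6: C[5]=7 → dur=7, Σ=53 | A=idle B=compute:t5 [compute-only]

step 4: A=load:t4 B=compute:t3 [load-bound]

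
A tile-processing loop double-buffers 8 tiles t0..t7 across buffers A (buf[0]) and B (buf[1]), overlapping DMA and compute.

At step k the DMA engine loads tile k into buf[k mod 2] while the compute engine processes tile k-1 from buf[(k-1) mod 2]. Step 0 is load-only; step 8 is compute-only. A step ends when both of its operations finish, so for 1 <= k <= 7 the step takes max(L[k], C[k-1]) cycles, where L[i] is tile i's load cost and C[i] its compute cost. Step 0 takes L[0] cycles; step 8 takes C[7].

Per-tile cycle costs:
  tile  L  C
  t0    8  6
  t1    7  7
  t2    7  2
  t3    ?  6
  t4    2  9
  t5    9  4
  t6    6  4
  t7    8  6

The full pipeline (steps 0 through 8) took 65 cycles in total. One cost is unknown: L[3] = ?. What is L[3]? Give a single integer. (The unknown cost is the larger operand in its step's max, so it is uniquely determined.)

L[3] = 8

step 0 → dur = L[0]=8 = 8
step 1 → dur = max(L[1]=7, C[0]=6) = 7
step 2 → dur = max(L[2]=7, C[1]=7) = 7
step 3 → dur = max(L[3]=?, C[2]=2) = L[3]  (unknown; binding)
step 4 → dur = max(L[4]=2, C[3]=6) = 6
step 5 → dur = max(L[5]=9, C[4]=9) = 9
step 6 → dur = max(L[6]=6, C[5]=4) = 6
step 7 → dur = max(L[7]=8, C[6]=4) = 8
step 8 → dur = C[7]=6 = 6
sum of known step durations = 57
dur[3] = total - known = 65 - 57 = 8
L[3] is the binding max in step 3, so L[3] = dur[3] = 8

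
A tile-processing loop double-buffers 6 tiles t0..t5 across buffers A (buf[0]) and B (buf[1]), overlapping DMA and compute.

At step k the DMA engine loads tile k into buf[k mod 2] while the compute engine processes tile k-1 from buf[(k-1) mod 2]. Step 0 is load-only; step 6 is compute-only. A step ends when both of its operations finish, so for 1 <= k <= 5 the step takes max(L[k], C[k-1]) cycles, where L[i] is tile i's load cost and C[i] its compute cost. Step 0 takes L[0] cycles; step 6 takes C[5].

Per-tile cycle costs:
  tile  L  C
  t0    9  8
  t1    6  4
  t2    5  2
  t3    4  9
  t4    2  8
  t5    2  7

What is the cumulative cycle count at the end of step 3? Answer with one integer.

end_cycle[3] = 26

k=0 load=t0/9c comp=- wait=9 total=9
k=1 load=t1/6c comp=t0/8c wait=8 total=17
k=2 load=t2/5c comp=t1/4c wait=5 total=22
k=3 load=t3/4c comp=t2/2c wait=4 total=26
k=4 load=t4/2c comp=t3/9c wait=9 total=35
k=5 load=t5/2c comp=t4/8c wait=8 total=43
k=6 load=- comp=t5/7c wait=7 total=50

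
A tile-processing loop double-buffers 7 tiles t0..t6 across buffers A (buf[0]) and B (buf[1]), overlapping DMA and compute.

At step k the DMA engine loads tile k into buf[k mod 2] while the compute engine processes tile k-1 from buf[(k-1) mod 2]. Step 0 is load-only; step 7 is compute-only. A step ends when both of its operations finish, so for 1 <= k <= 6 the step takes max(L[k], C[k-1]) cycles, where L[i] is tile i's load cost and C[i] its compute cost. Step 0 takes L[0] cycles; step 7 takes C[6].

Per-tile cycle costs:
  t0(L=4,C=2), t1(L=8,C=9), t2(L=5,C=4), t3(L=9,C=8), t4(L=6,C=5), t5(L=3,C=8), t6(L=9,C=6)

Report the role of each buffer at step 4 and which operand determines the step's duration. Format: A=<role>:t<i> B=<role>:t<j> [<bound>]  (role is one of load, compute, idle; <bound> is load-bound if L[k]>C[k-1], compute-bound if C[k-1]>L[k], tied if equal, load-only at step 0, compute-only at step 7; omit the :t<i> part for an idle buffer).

step 4: A=load:t4 B=compute:t3 [compute-bound]

[0] DMA t0→A (4c) ∥ CU idle ⇒ 4c, clock 4
[1] DMA t1→B (8c) ∥ CU A:t0 (2c) ⇒ 8c, clock 12
[2] DMA t2→A (5c) ∥ CU B:t1 (9c) ⇒ 9c, clock 21
[3] DMA t3→B (9c) ∥ CU A:t2 (4c) ⇒ 9c, clock 30
[4] DMA t4→A (6c) ∥ CU B:t3 (8c) ⇒ 8c, clock 38
[5] DMA t5→B (3c) ∥ CU A:t4 (5c) ⇒ 5c, clock 43
[6] DMA t6→A (9c) ∥ CU B:t5 (8c) ⇒ 9c, clock 52
[7] DMA idle ∥ CU A:t6 (6c) ⇒ 6c, clock 58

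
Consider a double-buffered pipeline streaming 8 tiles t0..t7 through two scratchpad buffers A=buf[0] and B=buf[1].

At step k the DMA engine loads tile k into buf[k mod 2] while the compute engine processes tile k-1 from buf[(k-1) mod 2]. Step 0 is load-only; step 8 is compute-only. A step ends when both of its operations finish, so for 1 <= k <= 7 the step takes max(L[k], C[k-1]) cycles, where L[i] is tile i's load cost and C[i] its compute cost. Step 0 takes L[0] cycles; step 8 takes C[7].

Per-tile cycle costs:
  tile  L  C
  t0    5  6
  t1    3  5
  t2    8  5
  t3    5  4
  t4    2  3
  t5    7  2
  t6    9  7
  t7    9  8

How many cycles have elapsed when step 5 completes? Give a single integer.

step 0: L[0]=5 → dur=5, Σ=5 | A=load:t0 B=idle [load-only]
step 1: L[1]=3 C[0]=6 → dur=6, Σ=11 | A=compute:t0 B=load:t1 [compute-bound]
step 2: L[2]=8 C[1]=5 → dur=8, Σ=19 | A=load:t2 B=compute:t1 [load-bound]
step 3: L[3]=5 C[2]=5 → dur=5, Σ=24 | A=compute:t2 B=load:t3 [tied]
step 4: L[4]=2 C[3]=4 → dur=4, Σ=28 | A=load:t4 B=compute:t3 [compute-bound]
step 5: L[5]=7 C[4]=3 → dur=7, Σ=35 | A=compute:t4 B=load:t5 [load-bound]
step 6: L[6]=9 C[5]=2 → dur=9, Σ=44 | A=load:t6 B=compute:t5 [load-bound]
step 7: L[7]=9 C[6]=7 → dur=9, Σ=53 | A=compute:t6 B=load:t7 [load-bound]
step 8: C[7]=8 → dur=8, Σ=61 | A=idle B=compute:t7 [compute-only]

end_cycle[5] = 35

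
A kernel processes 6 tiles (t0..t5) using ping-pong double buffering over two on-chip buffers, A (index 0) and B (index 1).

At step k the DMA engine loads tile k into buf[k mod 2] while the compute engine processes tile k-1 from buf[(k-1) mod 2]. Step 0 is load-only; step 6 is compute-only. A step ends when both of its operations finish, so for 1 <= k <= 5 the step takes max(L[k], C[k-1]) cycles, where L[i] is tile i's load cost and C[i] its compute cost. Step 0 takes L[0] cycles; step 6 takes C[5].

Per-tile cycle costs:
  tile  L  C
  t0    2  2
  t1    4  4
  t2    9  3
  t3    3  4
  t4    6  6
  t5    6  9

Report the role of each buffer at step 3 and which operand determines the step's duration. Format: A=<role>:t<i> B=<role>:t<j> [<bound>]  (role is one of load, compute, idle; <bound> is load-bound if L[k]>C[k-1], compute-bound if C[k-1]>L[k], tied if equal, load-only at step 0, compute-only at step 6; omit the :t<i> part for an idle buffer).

step 0: L[0]=2 → dur=2, Σ=2 | A=load:t0 B=idle [load-only]
step 1: L[1]=4 C[0]=2 → dur=4, Σ=6 | A=compute:t0 B=load:t1 [load-bound]
step 2: L[2]=9 C[1]=4 → dur=9, Σ=15 | A=load:t2 B=compute:t1 [load-bound]
step 3: L[3]=3 C[2]=3 → dur=3, Σ=18 | A=compute:t2 B=load:t3 [tied]
step 4: L[4]=6 C[3]=4 → dur=6, Σ=24 | A=load:t4 B=compute:t3 [load-bound]
step 5: L[5]=6 C[4]=6 → dur=6, Σ=30 | A=compute:t4 B=load:t5 [tied]
step 6: C[5]=9 → dur=9, Σ=39 | A=idle B=compute:t5 [compute-only]

step 3: A=compute:t2 B=load:t3 [tied]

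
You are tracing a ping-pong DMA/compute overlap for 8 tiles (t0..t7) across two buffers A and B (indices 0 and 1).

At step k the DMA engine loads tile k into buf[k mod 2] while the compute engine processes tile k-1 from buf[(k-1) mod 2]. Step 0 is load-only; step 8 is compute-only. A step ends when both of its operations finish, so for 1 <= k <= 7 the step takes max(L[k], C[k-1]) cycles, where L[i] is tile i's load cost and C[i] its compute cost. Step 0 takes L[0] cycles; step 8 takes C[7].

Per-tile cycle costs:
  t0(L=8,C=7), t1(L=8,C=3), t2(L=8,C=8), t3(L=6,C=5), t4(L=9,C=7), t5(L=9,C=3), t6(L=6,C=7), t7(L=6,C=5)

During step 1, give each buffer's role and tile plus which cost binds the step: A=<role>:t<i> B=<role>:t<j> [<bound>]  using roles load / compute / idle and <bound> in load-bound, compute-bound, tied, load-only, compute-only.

step 1: A=compute:t0 B=load:t1 [load-bound]

k=0 load=t0/8c comp=- wait=8 total=8
k=1 load=t1/8c comp=t0/7c wait=8 total=16
k=2 load=t2/8c comp=t1/3c wait=8 total=24
k=3 load=t3/6c comp=t2/8c wait=8 total=32
k=4 load=t4/9c comp=t3/5c wait=9 total=41
k=5 load=t5/9c comp=t4/7c wait=9 total=50
k=6 load=t6/6c comp=t5/3c wait=6 total=56
k=7 load=t7/6c comp=t6/7c wait=7 total=63
k=8 load=- comp=t7/5c wait=5 total=68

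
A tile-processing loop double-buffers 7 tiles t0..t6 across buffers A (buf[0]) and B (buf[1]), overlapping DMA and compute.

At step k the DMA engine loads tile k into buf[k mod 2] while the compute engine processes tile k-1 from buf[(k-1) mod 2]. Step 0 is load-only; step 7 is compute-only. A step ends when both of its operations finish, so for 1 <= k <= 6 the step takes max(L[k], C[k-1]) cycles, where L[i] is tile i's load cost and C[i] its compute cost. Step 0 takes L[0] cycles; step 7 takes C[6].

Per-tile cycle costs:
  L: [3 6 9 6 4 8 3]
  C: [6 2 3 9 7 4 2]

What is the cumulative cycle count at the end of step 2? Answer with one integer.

[0] DMA t0→A (3c) ∥ CU idle ⇒ 3c, clock 3
[1] DMA t1→B (6c) ∥ CU A:t0 (6c) ⇒ 6c, clock 9
[2] DMA t2→A (9c) ∥ CU B:t1 (2c) ⇒ 9c, clock 18
[3] DMA t3→B (6c) ∥ CU A:t2 (3c) ⇒ 6c, clock 24
[4] DMA t4→A (4c) ∥ CU B:t3 (9c) ⇒ 9c, clock 33
[5] DMA t5→B (8c) ∥ CU A:t4 (7c) ⇒ 8c, clock 41
[6] DMA t6→A (3c) ∥ CU B:t5 (4c) ⇒ 4c, clock 45
[7] DMA idle ∥ CU A:t6 (2c) ⇒ 2c, clock 47

end_cycle[2] = 18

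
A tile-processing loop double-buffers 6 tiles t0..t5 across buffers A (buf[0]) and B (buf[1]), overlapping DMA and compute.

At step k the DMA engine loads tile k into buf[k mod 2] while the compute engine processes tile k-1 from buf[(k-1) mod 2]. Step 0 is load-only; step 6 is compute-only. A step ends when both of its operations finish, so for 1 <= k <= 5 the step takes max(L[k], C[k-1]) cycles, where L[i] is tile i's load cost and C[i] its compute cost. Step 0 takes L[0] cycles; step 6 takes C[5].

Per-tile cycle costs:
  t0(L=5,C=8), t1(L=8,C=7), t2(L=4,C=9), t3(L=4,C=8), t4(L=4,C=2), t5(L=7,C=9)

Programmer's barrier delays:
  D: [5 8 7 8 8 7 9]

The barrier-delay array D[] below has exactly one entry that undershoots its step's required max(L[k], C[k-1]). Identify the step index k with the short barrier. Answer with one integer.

hazard at step 3

step 0: need L[0]=5 = 5; D[0]=5 ok
step 1: need max(L[1]=8,C[0]=8) = 8; D[1]=8 ok
step 2: need max(L[2]=4,C[1]=7) = 7; D[2]=7 ok
step 3: need max(L[3]=4,C[2]=9) = 9; D[3]=8 SHORT
step 4: need max(L[4]=4,C[3]=8) = 8; D[4]=8 ok
step 5: need max(L[5]=7,C[4]=2) = 7; D[5]=7 ok
step 6: need C[5]=9 = 9; D[6]=9 ok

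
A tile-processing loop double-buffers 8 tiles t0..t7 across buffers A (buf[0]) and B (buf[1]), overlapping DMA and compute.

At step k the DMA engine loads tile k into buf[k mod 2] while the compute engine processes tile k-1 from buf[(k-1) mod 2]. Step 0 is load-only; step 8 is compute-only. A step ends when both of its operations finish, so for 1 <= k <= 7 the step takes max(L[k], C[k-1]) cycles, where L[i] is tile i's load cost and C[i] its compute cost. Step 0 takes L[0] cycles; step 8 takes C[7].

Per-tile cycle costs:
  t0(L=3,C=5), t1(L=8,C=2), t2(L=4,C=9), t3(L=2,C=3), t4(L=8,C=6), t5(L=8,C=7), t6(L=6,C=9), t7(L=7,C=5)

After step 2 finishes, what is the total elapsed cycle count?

[0] DMA t0→A (3c) ∥ CU idle ⇒ 3c, clock 3
[1] DMA t1→B (8c) ∥ CU A:t0 (5c) ⇒ 8c, clock 11
[2] DMA t2→A (4c) ∥ CU B:t1 (2c) ⇒ 4c, clock 15
[3] DMA t3→B (2c) ∥ CU A:t2 (9c) ⇒ 9c, clock 24
[4] DMA t4→A (8c) ∥ CU B:t3 (3c) ⇒ 8c, clock 32
[5] DMA t5→B (8c) ∥ CU A:t4 (6c) ⇒ 8c, clock 40
[6] DMA t6→A (6c) ∥ CU B:t5 (7c) ⇒ 7c, clock 47
[7] DMA t7→B (7c) ∥ CU A:t6 (9c) ⇒ 9c, clock 56
[8] DMA idle ∥ CU B:t7 (5c) ⇒ 5c, clock 61

end_cycle[2] = 15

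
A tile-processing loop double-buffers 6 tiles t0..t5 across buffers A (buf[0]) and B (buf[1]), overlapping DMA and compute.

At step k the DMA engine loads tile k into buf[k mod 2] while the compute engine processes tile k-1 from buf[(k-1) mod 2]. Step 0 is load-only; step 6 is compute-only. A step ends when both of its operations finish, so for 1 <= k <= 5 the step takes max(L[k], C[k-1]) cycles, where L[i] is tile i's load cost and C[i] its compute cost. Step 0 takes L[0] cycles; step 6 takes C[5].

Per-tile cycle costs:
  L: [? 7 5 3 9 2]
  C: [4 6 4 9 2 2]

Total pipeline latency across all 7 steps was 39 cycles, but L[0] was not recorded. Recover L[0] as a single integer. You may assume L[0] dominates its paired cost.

step 0 = dur = L[0]=? = L[0]  (unknown; binding)
step 1 = dur = max(L[1]=7, C[0]=4) = 7
step 2 = dur = max(L[2]=5, C[1]=6) = 6
step 3 = dur = max(L[3]=3, C[2]=4) = 4
step 4 = dur = max(L[4]=9, C[3]=9) = 9
step 5 = dur = max(L[5]=2, C[4]=2) = 2
step 6 = dur = C[5]=2 = 2
sum of known step durations = 30
dur[0] = total - known = 39 - 30 = 9
L[0] is the binding max in step 0, so L[0] = dur[0] = 9

L[0] = 9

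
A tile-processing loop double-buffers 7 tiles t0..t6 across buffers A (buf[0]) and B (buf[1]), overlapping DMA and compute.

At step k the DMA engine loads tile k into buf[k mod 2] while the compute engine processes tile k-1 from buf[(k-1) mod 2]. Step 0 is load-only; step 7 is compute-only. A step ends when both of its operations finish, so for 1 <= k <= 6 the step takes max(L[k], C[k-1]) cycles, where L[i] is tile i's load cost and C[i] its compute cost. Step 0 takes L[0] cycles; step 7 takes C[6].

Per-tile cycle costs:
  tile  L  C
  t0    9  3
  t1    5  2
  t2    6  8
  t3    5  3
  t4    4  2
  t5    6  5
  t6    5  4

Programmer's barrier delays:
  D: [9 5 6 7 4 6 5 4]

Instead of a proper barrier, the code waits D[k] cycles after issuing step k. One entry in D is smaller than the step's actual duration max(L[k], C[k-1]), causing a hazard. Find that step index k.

hazard at step 3

[0] required=L[0]=9=9 vs D=9 ok
[1] required=max(L[1]=5,C[0]=3)=5 vs D=5 ok
[2] required=max(L[2]=6,C[1]=2)=6 vs D=6 ok
[3] required=max(L[3]=5,C[2]=8)=8 vs D=7 SHORT
[4] required=max(L[4]=4,C[3]=3)=4 vs D=4 ok
[5] required=max(L[5]=6,C[4]=2)=6 vs D=6 ok
[6] required=max(L[6]=5,C[5]=5)=5 vs D=5 ok
[7] required=C[6]=4=4 vs D=4 ok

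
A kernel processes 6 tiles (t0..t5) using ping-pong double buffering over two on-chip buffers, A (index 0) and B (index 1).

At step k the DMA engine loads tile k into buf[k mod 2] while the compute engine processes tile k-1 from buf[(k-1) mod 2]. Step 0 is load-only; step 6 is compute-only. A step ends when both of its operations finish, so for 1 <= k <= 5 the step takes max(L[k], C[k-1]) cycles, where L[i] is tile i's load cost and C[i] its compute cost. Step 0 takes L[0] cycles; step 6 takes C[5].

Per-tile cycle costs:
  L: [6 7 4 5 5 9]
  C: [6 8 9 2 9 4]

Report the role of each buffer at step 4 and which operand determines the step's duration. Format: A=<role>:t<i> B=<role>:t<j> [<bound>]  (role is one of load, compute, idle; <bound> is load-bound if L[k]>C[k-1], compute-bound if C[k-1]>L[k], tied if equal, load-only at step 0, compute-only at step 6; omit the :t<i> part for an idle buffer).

k=0 load=t0/6c comp=- wait=6 total=6
k=1 load=t1/7c comp=t0/6c wait=7 total=13
k=2 load=t2/4c comp=t1/8c wait=8 total=21
k=3 load=t3/5c comp=t2/9c wait=9 total=30
k=4 load=t4/5c comp=t3/2c wait=5 total=35
k=5 load=t5/9c comp=t4/9c wait=9 total=44
k=6 load=- comp=t5/4c wait=4 total=48

step 4: A=load:t4 B=compute:t3 [load-bound]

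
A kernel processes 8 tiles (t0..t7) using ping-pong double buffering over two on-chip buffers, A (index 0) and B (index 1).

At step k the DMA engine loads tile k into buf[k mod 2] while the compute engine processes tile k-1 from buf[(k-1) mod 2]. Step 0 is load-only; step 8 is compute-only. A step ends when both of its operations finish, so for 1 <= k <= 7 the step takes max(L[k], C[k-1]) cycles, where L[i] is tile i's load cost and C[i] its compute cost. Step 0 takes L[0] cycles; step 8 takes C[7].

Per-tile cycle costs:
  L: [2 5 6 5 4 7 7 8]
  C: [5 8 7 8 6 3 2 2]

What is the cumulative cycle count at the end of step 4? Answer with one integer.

step 0: L[0]=2 → dur=2, Σ=2 | A=load:t0 B=idle [load-only]
step 1: L[1]=5 C[0]=5 → dur=5, Σ=7 | A=compute:t0 B=load:t1 [tied]
step 2: L[2]=6 C[1]=8 → dur=8, Σ=15 | A=load:t2 B=compute:t1 [compute-bound]
step 3: L[3]=5 C[2]=7 → dur=7, Σ=22 | A=compute:t2 B=load:t3 [compute-bound]
step 4: L[4]=4 C[3]=8 → dur=8, Σ=30 | A=load:t4 B=compute:t3 [compute-bound]
step 5: L[5]=7 C[4]=6 → dur=7, Σ=37 | A=compute:t4 B=load:t5 [load-bound]
step 6: L[6]=7 C[5]=3 → dur=7, Σ=44 | A=load:t6 B=compute:t5 [load-bound]
step 7: L[7]=8 C[6]=2 → dur=8, Σ=52 | A=compute:t6 B=load:t7 [load-bound]
step 8: C[7]=2 → dur=2, Σ=54 | A=idle B=compute:t7 [compute-only]

end_cycle[4] = 30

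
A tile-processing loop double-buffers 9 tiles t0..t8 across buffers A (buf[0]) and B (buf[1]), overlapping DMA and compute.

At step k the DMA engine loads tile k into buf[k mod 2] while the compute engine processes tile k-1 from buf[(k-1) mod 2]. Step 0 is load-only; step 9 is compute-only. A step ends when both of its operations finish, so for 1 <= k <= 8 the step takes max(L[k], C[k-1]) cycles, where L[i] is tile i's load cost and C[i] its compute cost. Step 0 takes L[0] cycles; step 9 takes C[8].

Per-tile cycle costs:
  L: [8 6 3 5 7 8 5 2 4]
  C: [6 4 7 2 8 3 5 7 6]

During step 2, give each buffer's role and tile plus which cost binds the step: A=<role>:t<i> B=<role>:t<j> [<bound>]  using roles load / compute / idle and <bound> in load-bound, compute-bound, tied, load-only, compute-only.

step 2: A=load:t2 B=compute:t1 [compute-bound]

k=0 load=t0/8c comp=- wait=8 total=8
k=1 load=t1/6c comp=t0/6c wait=6 total=14
k=2 load=t2/3c comp=t1/4c wait=4 total=18
k=3 load=t3/5c comp=t2/7c wait=7 total=25
k=4 load=t4/7c comp=t3/2c wait=7 total=32
k=5 load=t5/8c comp=t4/8c wait=8 total=40
k=6 load=t6/5c comp=t5/3c wait=5 total=45
k=7 load=t7/2c comp=t6/5c wait=5 total=50
k=8 load=t8/4c comp=t7/7c wait=7 total=57
k=9 load=- comp=t8/6c wait=6 total=63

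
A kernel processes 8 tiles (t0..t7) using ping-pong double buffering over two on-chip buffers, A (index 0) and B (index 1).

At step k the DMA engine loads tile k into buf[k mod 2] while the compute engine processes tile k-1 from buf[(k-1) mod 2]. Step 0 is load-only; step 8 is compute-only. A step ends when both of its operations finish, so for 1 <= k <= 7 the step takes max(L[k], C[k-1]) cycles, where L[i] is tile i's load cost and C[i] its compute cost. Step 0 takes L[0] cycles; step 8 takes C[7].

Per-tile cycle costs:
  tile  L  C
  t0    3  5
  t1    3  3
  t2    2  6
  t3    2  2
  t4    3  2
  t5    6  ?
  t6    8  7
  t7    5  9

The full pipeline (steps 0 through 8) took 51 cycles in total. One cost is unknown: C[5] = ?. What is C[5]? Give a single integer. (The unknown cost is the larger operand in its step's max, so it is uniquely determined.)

C[5] = 9

step 0 → dur = L[0]=3 = 3
step 1 → dur = max(L[1]=3, C[0]=5) = 5
step 2 → dur = max(L[2]=2, C[1]=3) = 3
step 3 → dur = max(L[3]=2, C[2]=6) = 6
step 4 → dur = max(L[4]=3, C[3]=2) = 3
step 5 → dur = max(L[5]=6, C[4]=2) = 6
step 6 → dur = max(L[6]=8, C[5]=?) = C[5]  (unknown; binding)
step 7 → dur = max(L[7]=5, C[6]=7) = 7
step 8 → dur = C[7]=9 = 9
sum of known step durations = 42
dur[6] = total - known = 51 - 42 = 9
C[5] is the binding max in step 6, so C[5] = dur[6] = 9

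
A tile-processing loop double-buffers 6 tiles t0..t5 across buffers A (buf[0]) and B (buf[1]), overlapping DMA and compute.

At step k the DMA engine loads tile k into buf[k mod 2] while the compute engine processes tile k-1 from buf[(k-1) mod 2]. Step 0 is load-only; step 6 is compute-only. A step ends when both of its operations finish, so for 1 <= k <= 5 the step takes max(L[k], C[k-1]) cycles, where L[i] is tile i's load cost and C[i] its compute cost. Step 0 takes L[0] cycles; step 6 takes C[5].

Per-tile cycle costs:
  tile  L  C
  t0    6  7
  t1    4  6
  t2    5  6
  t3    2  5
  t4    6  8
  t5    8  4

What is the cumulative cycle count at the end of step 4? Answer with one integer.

step 0: L[0]=6 → dur=6, Σ=6 | A=load:t0 B=idle [load-only]
step 1: L[1]=4 C[0]=7 → dur=7, Σ=13 | A=compute:t0 B=load:t1 [compute-bound]
step 2: L[2]=5 C[1]=6 → dur=6, Σ=19 | A=load:t2 B=compute:t1 [compute-bound]
step 3: L[3]=2 C[2]=6 → dur=6, Σ=25 | A=compute:t2 B=load:t3 [compute-bound]
step 4: L[4]=6 C[3]=5 → dur=6, Σ=31 | A=load:t4 B=compute:t3 [load-bound]
step 5: L[5]=8 C[4]=8 → dur=8, Σ=39 | A=compute:t4 B=load:t5 [tied]
step 6: C[5]=4 → dur=4, Σ=43 | A=idle B=compute:t5 [compute-only]

end_cycle[4] = 31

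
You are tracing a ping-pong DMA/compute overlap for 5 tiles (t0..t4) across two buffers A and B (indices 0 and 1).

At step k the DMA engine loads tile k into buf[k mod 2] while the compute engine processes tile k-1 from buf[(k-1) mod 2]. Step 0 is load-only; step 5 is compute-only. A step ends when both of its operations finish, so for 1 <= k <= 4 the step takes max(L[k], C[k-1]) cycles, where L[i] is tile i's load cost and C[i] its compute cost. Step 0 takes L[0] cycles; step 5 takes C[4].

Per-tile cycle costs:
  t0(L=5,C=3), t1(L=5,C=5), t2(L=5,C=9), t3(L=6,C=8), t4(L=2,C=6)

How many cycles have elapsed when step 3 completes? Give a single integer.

step 0: L[0]=5 → dur=5, Σ=5 | A=load:t0 B=idle [load-only]
step 1: L[1]=5 C[0]=3 → dur=5, Σ=10 | A=compute:t0 B=load:t1 [load-bound]
step 2: L[2]=5 C[1]=5 → dur=5, Σ=15 | A=load:t2 B=compute:t1 [tied]
step 3: L[3]=6 C[2]=9 → dur=9, Σ=24 | A=compute:t2 B=load:t3 [compute-bound]
step 4: L[4]=2 C[3]=8 → dur=8, Σ=32 | A=load:t4 B=compute:t3 [compute-bound]
step 5: C[4]=6 → dur=6, Σ=38 | A=compute:t4 B=idle [compute-only]

end_cycle[3] = 24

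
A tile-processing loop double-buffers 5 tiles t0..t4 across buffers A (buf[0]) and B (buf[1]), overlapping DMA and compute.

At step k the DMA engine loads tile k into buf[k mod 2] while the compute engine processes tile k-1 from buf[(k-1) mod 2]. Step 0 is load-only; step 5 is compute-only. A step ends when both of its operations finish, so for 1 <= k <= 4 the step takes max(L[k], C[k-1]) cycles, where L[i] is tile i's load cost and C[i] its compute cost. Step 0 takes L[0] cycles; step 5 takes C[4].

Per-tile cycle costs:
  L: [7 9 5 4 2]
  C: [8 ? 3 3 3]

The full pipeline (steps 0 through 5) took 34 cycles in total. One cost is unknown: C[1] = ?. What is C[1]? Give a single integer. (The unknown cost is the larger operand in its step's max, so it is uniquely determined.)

step 0: dur = L[0]=7 = 7
step 1: dur = max(L[1]=9, C[0]=8) = 9
step 2: dur = max(L[2]=5, C[1]=?) = C[1]  (unknown; binding)
step 3: dur = max(L[3]=4, C[2]=3) = 4
step 4: dur = max(L[4]=2, C[3]=3) = 3
step 5: dur = C[4]=3 = 3
sum of known step durations = 26
dur[2] = total - known = 34 - 26 = 8
C[1] is the binding max in step 2, so C[1] = dur[2] = 8

C[1] = 8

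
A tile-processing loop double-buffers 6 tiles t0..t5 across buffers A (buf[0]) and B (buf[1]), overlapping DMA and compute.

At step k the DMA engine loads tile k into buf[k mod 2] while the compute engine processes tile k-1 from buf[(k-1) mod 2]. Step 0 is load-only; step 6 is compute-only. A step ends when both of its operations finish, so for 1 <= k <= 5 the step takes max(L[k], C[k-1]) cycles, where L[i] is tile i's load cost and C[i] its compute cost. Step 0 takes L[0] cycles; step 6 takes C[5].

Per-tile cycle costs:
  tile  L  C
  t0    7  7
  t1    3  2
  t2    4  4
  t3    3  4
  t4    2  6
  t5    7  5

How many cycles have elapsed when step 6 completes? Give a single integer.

end_cycle[6] = 38

step 0: L[0]=7 → dur=7, Σ=7 | A=load:t0 B=idle [load-only]
step 1: L[1]=3 C[0]=7 → dur=7, Σ=14 | A=compute:t0 B=load:t1 [compute-bound]
step 2: L[2]=4 C[1]=2 → dur=4, Σ=18 | A=load:t2 B=compute:t1 [load-bound]
step 3: L[3]=3 C[2]=4 → dur=4, Σ=22 | A=compute:t2 B=load:t3 [compute-bound]
step 4: L[4]=2 C[3]=4 → dur=4, Σ=26 | A=load:t4 B=compute:t3 [compute-bound]
step 5: L[5]=7 C[4]=6 → dur=7, Σ=33 | A=compute:t4 B=load:t5 [load-bound]
step 6: C[5]=5 → dur=5, Σ=38 | A=idle B=compute:t5 [compute-only]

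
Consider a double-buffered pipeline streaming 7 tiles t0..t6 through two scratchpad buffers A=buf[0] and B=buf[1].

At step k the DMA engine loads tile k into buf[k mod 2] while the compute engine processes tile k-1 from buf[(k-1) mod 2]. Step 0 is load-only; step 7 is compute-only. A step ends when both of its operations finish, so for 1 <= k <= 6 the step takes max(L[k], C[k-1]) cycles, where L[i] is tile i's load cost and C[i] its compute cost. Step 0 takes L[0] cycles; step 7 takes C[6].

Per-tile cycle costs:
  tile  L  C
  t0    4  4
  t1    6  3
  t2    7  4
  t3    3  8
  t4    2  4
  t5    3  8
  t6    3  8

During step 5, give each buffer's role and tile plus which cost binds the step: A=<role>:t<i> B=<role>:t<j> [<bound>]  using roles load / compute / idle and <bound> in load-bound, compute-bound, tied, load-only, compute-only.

  0. 4=4c; end=4; A:t0 B:-
  1. max(6,4)=6c; end=10; A:t0 B:t1
  2. max(7,3)=7c; end=17; A:t2 B:t1
  3. max(3,4)=4c; end=21; A:t2 B:t3
  4. max(2,8)=8c; end=29; A:t4 B:t3
  5. max(3,4)=4c; end=33; A:t4 B:t5
  6. max(3,8)=8c; end=41; A:t6 B:t5
  7. 8=8c; end=49; A:t6 B:t5

step 5: A=compute:t4 B=load:t5 [compute-bound]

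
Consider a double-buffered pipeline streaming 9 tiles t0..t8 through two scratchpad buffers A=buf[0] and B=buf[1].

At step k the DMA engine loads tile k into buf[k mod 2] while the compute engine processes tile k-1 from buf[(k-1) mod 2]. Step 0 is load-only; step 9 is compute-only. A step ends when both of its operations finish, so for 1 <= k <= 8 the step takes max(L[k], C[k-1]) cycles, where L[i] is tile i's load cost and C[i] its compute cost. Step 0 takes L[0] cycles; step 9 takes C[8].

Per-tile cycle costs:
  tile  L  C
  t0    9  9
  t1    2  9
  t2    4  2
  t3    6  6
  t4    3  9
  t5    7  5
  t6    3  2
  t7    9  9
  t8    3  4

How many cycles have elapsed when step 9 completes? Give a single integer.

  0. 9=9c; end=9; A:t0 B:-
  1. max(2,9)=9c; end=18; A:t0 B:t1
  2. max(4,9)=9c; end=27; A:t2 B:t1
  3. max(6,2)=6c; end=33; A:t2 B:t3
  4. max(3,6)=6c; end=39; A:t4 B:t3
  5. max(7,9)=9c; end=48; A:t4 B:t5
  6. max(3,5)=5c; end=53; A:t6 B:t5
  7. max(9,2)=9c; end=62; A:t6 B:t7
  8. max(3,9)=9c; end=71; A:t8 B:t7
  9. 4=4c; end=75; A:t8 B:t7

end_cycle[9] = 75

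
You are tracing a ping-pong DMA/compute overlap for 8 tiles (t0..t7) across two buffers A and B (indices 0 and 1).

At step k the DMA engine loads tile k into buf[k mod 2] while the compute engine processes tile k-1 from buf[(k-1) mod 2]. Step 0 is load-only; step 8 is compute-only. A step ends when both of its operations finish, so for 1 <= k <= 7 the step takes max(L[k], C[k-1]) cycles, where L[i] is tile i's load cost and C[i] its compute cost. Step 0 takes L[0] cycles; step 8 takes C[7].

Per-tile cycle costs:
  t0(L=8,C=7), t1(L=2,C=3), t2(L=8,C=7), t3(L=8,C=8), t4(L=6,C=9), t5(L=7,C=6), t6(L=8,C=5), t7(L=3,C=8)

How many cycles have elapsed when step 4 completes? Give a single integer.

[0] DMA t0→A (8c) ∥ CU idle ⇒ 8c, clock 8
[1] DMA t1→B (2c) ∥ CU A:t0 (7c) ⇒ 7c, clock 15
[2] DMA t2→A (8c) ∥ CU B:t1 (3c) ⇒ 8c, clock 23
[3] DMA t3→B (8c) ∥ CU A:t2 (7c) ⇒ 8c, clock 31
[4] DMA t4→A (6c) ∥ CU B:t3 (8c) ⇒ 8c, clock 39
[5] DMA t5→B (7c) ∥ CU A:t4 (9c) ⇒ 9c, clock 48
[6] DMA t6→A (8c) ∥ CU B:t5 (6c) ⇒ 8c, clock 56
[7] DMA t7→B (3c) ∥ CU A:t6 (5c) ⇒ 5c, clock 61
[8] DMA idle ∥ CU B:t7 (8c) ⇒ 8c, clock 69

end_cycle[4] = 39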